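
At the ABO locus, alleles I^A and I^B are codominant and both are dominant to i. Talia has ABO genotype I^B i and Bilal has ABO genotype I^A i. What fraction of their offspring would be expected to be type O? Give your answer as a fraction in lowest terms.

ABO cross I^B i × I^A i → offspring phenotypes: 1/4 O, 1/4 A, 1/4 B, 1/4 AB.
So P(type O) = 1/4.

1/4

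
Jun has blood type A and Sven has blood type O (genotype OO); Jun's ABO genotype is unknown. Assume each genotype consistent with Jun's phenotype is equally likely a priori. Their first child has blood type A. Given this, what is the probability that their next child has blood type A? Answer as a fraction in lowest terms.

Possible genotypes: Jun ∈ {AA, AO}; Sven ∈ {OO}.
Weight each parental genotype pair by prior × P(type-A child):
  AA × OO: posterior weight 2/3; P(next child type A) = 1.
  AO × OO: posterior weight 1/3; P(next child type A) = 1/2.
Weighted sum = 5/6.

5/6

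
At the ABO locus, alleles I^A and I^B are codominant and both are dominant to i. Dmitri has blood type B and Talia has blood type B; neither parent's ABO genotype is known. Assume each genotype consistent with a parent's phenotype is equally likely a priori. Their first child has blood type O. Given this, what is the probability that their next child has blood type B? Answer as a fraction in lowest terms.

Possible genotypes: Dmitri ∈ {I^B I^B, I^B i}; Talia ∈ {I^B I^B, I^B i}.
Weight each parental genotype pair by prior × P(type-O child):
  I^B i × I^B i: posterior weight 1; P(next child type B) = 3/4.
Weighted sum = 3/4.

3/4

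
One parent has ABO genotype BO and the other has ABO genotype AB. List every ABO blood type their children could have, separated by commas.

Gametes from BO × AB give offspring ABO genotypes AB, AO, BB, BO, i.e. phenotypes A, B, AB.

A, B, AB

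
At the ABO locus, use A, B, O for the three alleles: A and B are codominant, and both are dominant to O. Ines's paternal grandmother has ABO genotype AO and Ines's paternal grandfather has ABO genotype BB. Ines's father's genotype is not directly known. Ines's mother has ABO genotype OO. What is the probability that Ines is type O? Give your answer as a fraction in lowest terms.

1/4

Ines's father's ABO genotype from AO × BB: 1/2 AB, 1/2 BO.
Crossing each possibility with the mother OO and summing P(type O): 1/2·0 + 1/2·1/2 = 1/4.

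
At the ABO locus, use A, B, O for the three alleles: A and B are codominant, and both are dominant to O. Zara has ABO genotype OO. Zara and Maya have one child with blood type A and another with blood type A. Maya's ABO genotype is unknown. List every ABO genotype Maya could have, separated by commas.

For each candidate genotype of Maya, check whether crossing it with OO can produce every observed child phenotype.
  AA → possible child types {A} ✓
  AB → possible child types {A, B} ✓
  AO → possible child types {O, A} ✓
  BB → possible child types {B} ✗
  BO → possible child types {O, B} ✗
  OO → possible child types {O} ✗

AA, AB, AO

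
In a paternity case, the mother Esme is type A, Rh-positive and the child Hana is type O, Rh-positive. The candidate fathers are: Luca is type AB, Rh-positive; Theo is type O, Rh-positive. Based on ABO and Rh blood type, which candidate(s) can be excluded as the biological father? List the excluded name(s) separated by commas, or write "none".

Luca

A candidate is excluded only if no genotype consistent with his phenotype could produce a type O, Rh-positive child with a type A, Rh-positive mother.
Luca (type AB, Rh+): no genotype consistent with that phenotype can produce a type-O Rh+ child with a type-A mother.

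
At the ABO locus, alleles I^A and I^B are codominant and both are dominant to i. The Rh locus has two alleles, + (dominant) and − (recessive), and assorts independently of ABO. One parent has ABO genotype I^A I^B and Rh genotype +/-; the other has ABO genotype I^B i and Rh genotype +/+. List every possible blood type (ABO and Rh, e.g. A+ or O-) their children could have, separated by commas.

A+, B+, AB+

Gametes from I^A I^B × I^B i give offspring ABO genotypes I^A I^B, I^A i, I^B I^B, I^B i, i.e. phenotypes A, B, AB.
Rh cross +/- × +/+ → phenotypes Rh+.
Combining independently: A+, B+, AB+.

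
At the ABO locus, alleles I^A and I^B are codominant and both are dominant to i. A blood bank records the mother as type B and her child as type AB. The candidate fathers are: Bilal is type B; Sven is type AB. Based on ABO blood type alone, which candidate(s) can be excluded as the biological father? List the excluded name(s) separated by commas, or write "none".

A candidate is excluded only if no genotype consistent with his phenotype could produce a type AB child with a type B mother.
Bilal (type B): no genotype consistent with that phenotype can produce a type-AB child with a type-B mother.

Bilal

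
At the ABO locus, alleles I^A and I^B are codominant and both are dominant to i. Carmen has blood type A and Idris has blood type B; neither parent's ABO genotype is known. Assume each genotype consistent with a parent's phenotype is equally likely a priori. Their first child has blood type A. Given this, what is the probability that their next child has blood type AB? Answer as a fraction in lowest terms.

Possible genotypes: Carmen ∈ {I^A I^A, I^A i}; Idris ∈ {I^B I^B, I^B i}.
Weight each parental genotype pair by prior × P(type-A child):
  I^A I^A × I^B i: posterior weight 2/3; P(next child type AB) = 1/2.
  I^A i × I^B i: posterior weight 1/3; P(next child type AB) = 1/4.
Weighted sum = 5/12.

5/12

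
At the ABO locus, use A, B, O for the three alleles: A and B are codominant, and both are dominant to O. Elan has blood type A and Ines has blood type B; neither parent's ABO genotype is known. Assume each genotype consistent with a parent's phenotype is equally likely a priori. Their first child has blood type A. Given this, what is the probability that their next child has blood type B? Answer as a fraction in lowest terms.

1/12

Possible genotypes: Elan ∈ {AA, AO}; Ines ∈ {BB, BO}.
Weight each parental genotype pair by prior × P(type-A child):
  AA × BO: posterior weight 2/3; P(next child type B) = 0.
  AO × BO: posterior weight 1/3; P(next child type B) = 1/4.
Weighted sum = 1/12.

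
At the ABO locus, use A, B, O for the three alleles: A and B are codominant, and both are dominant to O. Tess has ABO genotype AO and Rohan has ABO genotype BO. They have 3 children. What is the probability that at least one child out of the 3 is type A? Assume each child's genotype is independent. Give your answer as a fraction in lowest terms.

37/64

ABO cross AO × BO → 1/4 O, 1/4 A, 1/4 B, 1/4 AB.
So P(type A) = 1/4 per child.
P(none) = (3/4)^3 = 27/64; P(at least one) = 1 − 27/64 = 37/64.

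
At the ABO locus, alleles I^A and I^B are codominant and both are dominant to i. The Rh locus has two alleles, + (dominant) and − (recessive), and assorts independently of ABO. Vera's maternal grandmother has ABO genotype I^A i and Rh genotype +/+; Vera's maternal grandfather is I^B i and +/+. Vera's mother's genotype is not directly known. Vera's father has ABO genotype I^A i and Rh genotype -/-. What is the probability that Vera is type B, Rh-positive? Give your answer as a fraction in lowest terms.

1/8

Vera's mother's ABO genotype from I^A i × I^B i: 1/4 I^A I^B, 1/4 I^A i, 1/4 I^B i, 1/4 i i.
Crossing each possibility with the father I^A i and summing P(type B): 1/4·1/4 + 1/4·0 + 1/4·1/4 + 1/4·0 = 1/8.
Similarly for Rh via the mother's Rh distribution: P(Rh+) = 1.
Independent loci: 1/8 × 1 = 1/8.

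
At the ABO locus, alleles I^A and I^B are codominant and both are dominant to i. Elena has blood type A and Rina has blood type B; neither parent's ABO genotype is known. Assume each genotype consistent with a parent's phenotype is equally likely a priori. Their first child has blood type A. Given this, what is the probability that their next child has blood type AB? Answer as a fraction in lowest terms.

5/12

Possible genotypes: Elena ∈ {I^A I^A, I^A i}; Rina ∈ {I^B I^B, I^B i}.
Weight each parental genotype pair by prior × P(type-A child):
  I^A I^A × I^B i: posterior weight 2/3; P(next child type AB) = 1/2.
  I^A i × I^B i: posterior weight 1/3; P(next child type AB) = 1/4.
Weighted sum = 5/12.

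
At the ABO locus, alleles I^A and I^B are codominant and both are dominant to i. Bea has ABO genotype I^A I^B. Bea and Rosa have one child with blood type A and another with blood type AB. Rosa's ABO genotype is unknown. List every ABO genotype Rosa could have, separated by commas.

I^A I^A, I^A I^B, I^A i, I^B i

For each candidate genotype of Rosa, check whether crossing it with I^A I^B can produce every observed child phenotype.
  I^A I^A → possible child types {A, AB} ✓
  I^A I^B → possible child types {A, B, AB} ✓
  I^A i → possible child types {A, B, AB} ✓
  I^B I^B → possible child types {B, AB} ✗
  I^B i → possible child types {A, B, AB} ✓
  i i → possible child types {A, B} ✗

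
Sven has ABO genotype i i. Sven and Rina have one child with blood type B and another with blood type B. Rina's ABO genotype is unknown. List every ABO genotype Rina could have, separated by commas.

I^A I^B, I^B I^B, I^B i

For each candidate genotype of Rina, check whether crossing it with i i can produce every observed child phenotype.
  I^A I^A → possible child types {A} ✗
  I^A I^B → possible child types {A, B} ✓
  I^A i → possible child types {O, A} ✗
  I^B I^B → possible child types {B} ✓
  I^B i → possible child types {O, B} ✓
  i i → possible child types {O} ✗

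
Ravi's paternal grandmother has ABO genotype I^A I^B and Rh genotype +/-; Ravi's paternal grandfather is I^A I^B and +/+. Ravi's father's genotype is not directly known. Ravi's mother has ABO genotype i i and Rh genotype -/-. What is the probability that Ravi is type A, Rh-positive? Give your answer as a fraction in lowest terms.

Ravi's father's ABO genotype from I^A I^B × I^A I^B: 1/4 I^A I^A, 1/2 I^A I^B, 1/4 I^B I^B.
Crossing each possibility with the mother i i and summing P(type A): 1/4·1 + 1/2·1/2 + 1/4·0 = 1/2.
Similarly for Rh via the father's Rh distribution: P(Rh+) = 3/4.
Independent loci: 1/2 × 3/4 = 3/8.

3/8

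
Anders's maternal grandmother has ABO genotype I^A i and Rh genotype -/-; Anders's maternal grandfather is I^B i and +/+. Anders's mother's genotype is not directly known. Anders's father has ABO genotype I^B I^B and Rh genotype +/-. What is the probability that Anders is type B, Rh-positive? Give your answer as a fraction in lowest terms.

Anders's mother's ABO genotype from I^A i × I^B i: 1/4 I^A I^B, 1/4 I^A i, 1/4 I^B i, 1/4 i i.
Crossing each possibility with the father I^B I^B and summing P(type B): 1/4·1/2 + 1/4·1/2 + 1/4·1 + 1/4·1 = 3/4.
Similarly for Rh via the mother's Rh distribution: P(Rh+) = 3/4.
Independent loci: 3/4 × 3/4 = 9/16.

9/16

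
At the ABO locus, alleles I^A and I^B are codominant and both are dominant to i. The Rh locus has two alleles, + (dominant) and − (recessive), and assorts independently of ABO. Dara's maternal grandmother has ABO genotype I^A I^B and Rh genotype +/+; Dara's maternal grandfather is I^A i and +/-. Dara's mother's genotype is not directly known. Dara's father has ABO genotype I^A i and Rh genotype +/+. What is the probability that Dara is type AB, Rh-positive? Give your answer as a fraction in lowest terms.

1/8

Dara's mother's ABO genotype from I^A I^B × I^A i: 1/4 I^A I^A, 1/4 I^A I^B, 1/4 I^A i, 1/4 I^B i.
Crossing each possibility with the father I^A i and summing P(type AB): 1/4·0 + 1/4·1/4 + 1/4·0 + 1/4·1/4 = 1/8.
Similarly for Rh via the mother's Rh distribution: P(Rh+) = 1.
Independent loci: 1/8 × 1 = 1/8.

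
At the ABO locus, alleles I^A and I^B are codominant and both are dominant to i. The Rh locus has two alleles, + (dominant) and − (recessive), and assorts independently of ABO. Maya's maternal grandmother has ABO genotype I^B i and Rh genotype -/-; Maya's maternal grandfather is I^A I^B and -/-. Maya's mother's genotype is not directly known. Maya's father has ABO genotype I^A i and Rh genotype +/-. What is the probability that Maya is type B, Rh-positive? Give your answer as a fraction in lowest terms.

Maya's mother's ABO genotype from I^B i × I^A I^B: 1/4 I^A I^B, 1/4 I^A i, 1/4 I^B I^B, 1/4 I^B i.
Crossing each possibility with the father I^A i and summing P(type B): 1/4·1/4 + 1/4·0 + 1/4·1/2 + 1/4·1/4 = 1/4.
Similarly for Rh via the mother's Rh distribution: P(Rh+) = 1/2.
Independent loci: 1/4 × 1/2 = 1/8.

1/8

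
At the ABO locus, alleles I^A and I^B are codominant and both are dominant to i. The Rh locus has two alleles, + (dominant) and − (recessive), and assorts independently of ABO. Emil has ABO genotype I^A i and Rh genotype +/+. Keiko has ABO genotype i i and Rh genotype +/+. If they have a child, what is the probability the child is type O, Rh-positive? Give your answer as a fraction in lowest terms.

1/2

ABO cross I^A i × i i → offspring phenotypes: 1/2 O, 1/2 A.
Rh cross +/+ × +/+ → 1 Rh+.
Independent loci: P(type O, Rh-positive) = 1/2 × 1 = 1/2.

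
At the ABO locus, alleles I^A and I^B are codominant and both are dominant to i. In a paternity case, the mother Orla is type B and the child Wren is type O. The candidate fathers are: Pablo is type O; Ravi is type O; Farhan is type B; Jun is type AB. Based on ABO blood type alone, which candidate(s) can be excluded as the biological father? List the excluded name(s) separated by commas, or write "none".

Jun

A candidate is excluded only if no genotype consistent with his phenotype could produce a type O child with a type B mother.
Jun (type AB): no genotype consistent with that phenotype can produce a type-O child with a type-B mother.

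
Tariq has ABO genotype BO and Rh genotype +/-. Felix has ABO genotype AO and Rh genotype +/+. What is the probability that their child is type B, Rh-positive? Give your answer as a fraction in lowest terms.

ABO cross BO × AO → offspring phenotypes: 1/4 O, 1/4 A, 1/4 B, 1/4 AB.
Rh cross +/- × +/+ → 1 Rh+.
Independent loci: P(type B, Rh-positive) = 1/4 × 1 = 1/4.

1/4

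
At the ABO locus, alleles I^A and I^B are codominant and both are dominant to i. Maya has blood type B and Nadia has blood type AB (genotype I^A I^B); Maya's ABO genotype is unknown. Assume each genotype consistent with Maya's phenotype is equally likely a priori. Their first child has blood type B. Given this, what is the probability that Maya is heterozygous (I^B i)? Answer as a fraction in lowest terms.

Possible genotypes: Maya ∈ {I^B I^B, I^B i}; Nadia ∈ {I^A I^B}.
Weight each parental genotype pair by prior × P(type-B child):
  I^B I^B × I^A I^B: posterior weight 1/2.
  I^B i × I^A I^B: posterior weight 1/2.
Sum the posterior weight over pairs where Maya is I^B i: 1/2.

1/2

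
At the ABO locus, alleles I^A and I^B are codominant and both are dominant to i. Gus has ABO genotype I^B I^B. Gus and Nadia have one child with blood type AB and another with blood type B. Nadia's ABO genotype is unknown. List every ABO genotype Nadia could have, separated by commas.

I^A I^B, I^A i

For each candidate genotype of Nadia, check whether crossing it with I^B I^B can produce every observed child phenotype.
  I^A I^A → possible child types {AB} ✗
  I^A I^B → possible child types {B, AB} ✓
  I^A i → possible child types {B, AB} ✓
  I^B I^B → possible child types {B} ✗
  I^B i → possible child types {B} ✗
  i i → possible child types {B} ✗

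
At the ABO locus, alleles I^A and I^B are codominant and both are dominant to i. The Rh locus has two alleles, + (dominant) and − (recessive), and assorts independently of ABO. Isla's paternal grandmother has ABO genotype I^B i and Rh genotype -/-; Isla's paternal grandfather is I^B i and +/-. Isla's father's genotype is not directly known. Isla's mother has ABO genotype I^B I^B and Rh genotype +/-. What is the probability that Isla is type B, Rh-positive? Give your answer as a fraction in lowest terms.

Isla's father's ABO genotype from I^B i × I^B i: 1/4 I^B I^B, 1/2 I^B i, 1/4 i i.
Crossing each possibility with the mother I^B I^B and summing P(type B): 1/4·1 + 1/2·1 + 1/4·1 = 1.
Similarly for Rh via the father's Rh distribution: P(Rh+) = 5/8.
Independent loci: 1 × 5/8 = 5/8.

5/8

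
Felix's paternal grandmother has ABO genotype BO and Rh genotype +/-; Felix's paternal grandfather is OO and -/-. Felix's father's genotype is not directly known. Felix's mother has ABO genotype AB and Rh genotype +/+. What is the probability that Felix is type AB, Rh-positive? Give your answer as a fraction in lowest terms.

Felix's father's ABO genotype from BO × OO: 1/2 BO, 1/2 OO.
Crossing each possibility with the mother AB and summing P(type AB): 1/2·1/4 + 1/2·0 = 1/8.
Similarly for Rh via the father's Rh distribution: P(Rh+) = 1.
Independent loci: 1/8 × 1 = 1/8.

1/8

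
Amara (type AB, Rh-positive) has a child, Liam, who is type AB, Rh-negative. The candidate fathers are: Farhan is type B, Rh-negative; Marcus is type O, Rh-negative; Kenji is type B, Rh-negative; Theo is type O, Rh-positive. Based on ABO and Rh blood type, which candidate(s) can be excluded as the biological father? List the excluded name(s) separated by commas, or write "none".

A candidate is excluded only if no genotype consistent with his phenotype could produce a type AB, Rh-negative child with a type AB, Rh-positive mother.
Marcus (type O, Rh-): no genotype consistent with that phenotype can produce a type-AB Rh- child with a type-AB mother.
Theo (type O, Rh+): no genotype consistent with that phenotype can produce a type-AB Rh- child with a type-AB mother.

Marcus, Theo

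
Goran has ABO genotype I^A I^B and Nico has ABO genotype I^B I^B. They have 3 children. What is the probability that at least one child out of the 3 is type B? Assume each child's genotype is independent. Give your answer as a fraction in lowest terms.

7/8

ABO cross I^A I^B × I^B I^B → 1/2 B, 1/2 AB.
So P(type B) = 1/2 per child.
P(none) = (1/2)^3 = 1/8; P(at least one) = 1 − 1/8 = 7/8.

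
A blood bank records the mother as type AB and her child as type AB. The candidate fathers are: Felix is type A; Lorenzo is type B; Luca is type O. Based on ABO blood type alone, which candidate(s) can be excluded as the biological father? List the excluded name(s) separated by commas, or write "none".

Luca

A candidate is excluded only if no genotype consistent with his phenotype could produce a type AB child with a type AB mother.
Luca (type O): no genotype consistent with that phenotype can produce a type-AB child with a type-AB mother.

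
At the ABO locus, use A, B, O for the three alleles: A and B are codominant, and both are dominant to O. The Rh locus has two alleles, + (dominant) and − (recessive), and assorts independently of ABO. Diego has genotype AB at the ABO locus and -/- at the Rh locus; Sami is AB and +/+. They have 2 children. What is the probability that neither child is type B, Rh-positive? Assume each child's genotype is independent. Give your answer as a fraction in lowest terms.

ABO cross AB × AB → 1/4 A, 1/4 B, 1/2 AB.
Rh cross -/- × +/+ → 1 Rh+; so P(type B, Rh-positive) = 1/4 × 1 = 1/4 per child.
P(not type B, Rh-positive) = 3/4 for one child; (3/4)^2 = 9/16.

9/16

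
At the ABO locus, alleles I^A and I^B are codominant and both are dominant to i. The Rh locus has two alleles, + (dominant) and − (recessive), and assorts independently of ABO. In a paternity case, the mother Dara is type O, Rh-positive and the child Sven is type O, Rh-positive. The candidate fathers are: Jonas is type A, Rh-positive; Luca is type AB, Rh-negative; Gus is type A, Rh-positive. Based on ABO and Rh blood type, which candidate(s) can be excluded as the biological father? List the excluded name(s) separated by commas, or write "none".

Luca

A candidate is excluded only if no genotype consistent with his phenotype could produce a type O, Rh-positive child with a type O, Rh-positive mother.
Luca (type AB, Rh-): no genotype consistent with that phenotype can produce a type-O Rh+ child with a type-O mother.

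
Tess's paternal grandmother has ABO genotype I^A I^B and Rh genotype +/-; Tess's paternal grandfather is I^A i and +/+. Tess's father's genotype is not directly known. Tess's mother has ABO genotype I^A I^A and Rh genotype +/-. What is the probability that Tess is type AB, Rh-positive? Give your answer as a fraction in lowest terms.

Tess's father's ABO genotype from I^A I^B × I^A i: 1/4 I^A I^A, 1/4 I^A I^B, 1/4 I^A i, 1/4 I^B i.
Crossing each possibility with the mother I^A I^A and summing P(type AB): 1/4·0 + 1/4·1/2 + 1/4·0 + 1/4·1/2 = 1/4.
Similarly for Rh via the father's Rh distribution: P(Rh+) = 7/8.
Independent loci: 1/4 × 7/8 = 7/32.

7/32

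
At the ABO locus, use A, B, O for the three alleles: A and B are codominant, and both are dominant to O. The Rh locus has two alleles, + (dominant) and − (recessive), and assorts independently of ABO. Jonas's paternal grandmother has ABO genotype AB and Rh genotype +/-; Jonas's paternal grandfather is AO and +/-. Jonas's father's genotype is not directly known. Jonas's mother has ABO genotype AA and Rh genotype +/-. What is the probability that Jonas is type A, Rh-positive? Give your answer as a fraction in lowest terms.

9/16

Jonas's father's ABO genotype from AB × AO: 1/4 AA, 1/4 AB, 1/4 AO, 1/4 BO.
Crossing each possibility with the mother AA and summing P(type A): 1/4·1 + 1/4·1/2 + 1/4·1 + 1/4·1/2 = 3/4.
Similarly for Rh via the father's Rh distribution: P(Rh+) = 3/4.
Independent loci: 3/4 × 3/4 = 9/16.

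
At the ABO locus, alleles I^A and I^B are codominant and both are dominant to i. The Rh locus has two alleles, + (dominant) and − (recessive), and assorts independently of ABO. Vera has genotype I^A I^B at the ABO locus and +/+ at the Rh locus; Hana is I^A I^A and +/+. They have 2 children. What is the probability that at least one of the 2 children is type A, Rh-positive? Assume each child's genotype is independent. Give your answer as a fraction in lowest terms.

ABO cross I^A I^B × I^A I^A → 1/2 A, 1/2 AB.
Rh cross +/+ × +/+ → 1 Rh+; so P(type A, Rh-positive) = 1/2 × 1 = 1/2 per child.
P(none) = (1/2)^2 = 1/4; P(at least one) = 1 − 1/4 = 3/4.

3/4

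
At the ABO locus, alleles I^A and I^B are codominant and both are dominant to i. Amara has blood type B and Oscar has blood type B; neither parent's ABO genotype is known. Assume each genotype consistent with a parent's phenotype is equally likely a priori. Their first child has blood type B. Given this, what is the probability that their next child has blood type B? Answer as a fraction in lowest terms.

19/20

Possible genotypes: Amara ∈ {I^B I^B, I^B i}; Oscar ∈ {I^B I^B, I^B i}.
Weight each parental genotype pair by prior × P(type-B child):
  I^B I^B × I^B I^B: posterior weight 4/15; P(next child type B) = 1.
  I^B I^B × I^B i: posterior weight 4/15; P(next child type B) = 1.
  I^B i × I^B I^B: posterior weight 4/15; P(next child type B) = 1.
  I^B i × I^B i: posterior weight 1/5; P(next child type B) = 3/4.
Weighted sum = 19/20.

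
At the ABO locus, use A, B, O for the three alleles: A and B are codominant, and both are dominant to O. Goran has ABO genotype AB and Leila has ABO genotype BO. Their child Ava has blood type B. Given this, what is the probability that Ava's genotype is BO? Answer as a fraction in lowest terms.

1/2

Cross AB × BO → 1/4 AB, 1/4 AO, 1/4 BB, 1/4 BO.
Type-B genotypes among offspring: BB (1/4), BO (1/4); total 1/2.
P(BO | type B) = (1/4) / (1/2) = 1/2.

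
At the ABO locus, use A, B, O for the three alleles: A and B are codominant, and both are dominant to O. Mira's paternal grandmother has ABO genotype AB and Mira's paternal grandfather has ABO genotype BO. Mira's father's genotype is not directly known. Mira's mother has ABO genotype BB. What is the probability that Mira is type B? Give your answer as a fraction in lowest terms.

Mira's father's ABO genotype from AB × BO: 1/4 AB, 1/4 AO, 1/4 BB, 1/4 BO.
Crossing each possibility with the mother BB and summing P(type B): 1/4·1/2 + 1/4·1/2 + 1/4·1 + 1/4·1 = 3/4.

3/4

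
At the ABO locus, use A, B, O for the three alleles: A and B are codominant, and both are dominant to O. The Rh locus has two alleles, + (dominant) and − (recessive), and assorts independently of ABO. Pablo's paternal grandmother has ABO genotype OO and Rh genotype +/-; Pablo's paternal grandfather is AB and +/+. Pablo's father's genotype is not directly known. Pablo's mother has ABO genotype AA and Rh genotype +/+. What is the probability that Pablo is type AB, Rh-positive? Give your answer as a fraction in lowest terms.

1/4

Pablo's father's ABO genotype from OO × AB: 1/2 AO, 1/2 BO.
Crossing each possibility with the mother AA and summing P(type AB): 1/2·0 + 1/2·1/2 = 1/4.
Similarly for Rh via the father's Rh distribution: P(Rh+) = 1.
Independent loci: 1/4 × 1 = 1/4.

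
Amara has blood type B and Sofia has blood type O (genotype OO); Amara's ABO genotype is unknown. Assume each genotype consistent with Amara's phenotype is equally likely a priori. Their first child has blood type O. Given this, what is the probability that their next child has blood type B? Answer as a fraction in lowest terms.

1/2

Possible genotypes: Amara ∈ {BB, BO}; Sofia ∈ {OO}.
Weight each parental genotype pair by prior × P(type-O child):
  BO × OO: posterior weight 1; P(next child type B) = 1/2.
Weighted sum = 1/2.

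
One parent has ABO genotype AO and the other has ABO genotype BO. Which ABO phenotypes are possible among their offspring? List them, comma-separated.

Gametes from AO × BO give offspring ABO genotypes AB, AO, BO, OO, i.e. phenotypes O, A, B, AB.

O, A, B, AB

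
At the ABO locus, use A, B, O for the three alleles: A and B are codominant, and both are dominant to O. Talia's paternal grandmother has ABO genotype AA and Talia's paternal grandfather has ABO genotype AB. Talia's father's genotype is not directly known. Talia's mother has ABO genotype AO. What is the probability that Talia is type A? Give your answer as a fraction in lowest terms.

Talia's father's ABO genotype from AA × AB: 1/2 AA, 1/2 AB.
Crossing each possibility with the mother AO and summing P(type A): 1/2·1 + 1/2·1/2 = 3/4.

3/4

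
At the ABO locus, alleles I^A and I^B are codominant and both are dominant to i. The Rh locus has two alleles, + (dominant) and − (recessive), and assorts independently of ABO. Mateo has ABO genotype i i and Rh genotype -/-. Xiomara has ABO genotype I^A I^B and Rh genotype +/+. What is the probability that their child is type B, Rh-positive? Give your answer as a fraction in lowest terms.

ABO cross i i × I^A I^B → offspring phenotypes: 1/2 A, 1/2 B.
Rh cross -/- × +/+ → 1 Rh+.
Independent loci: P(type B, Rh-positive) = 1/2 × 1 = 1/2.

1/2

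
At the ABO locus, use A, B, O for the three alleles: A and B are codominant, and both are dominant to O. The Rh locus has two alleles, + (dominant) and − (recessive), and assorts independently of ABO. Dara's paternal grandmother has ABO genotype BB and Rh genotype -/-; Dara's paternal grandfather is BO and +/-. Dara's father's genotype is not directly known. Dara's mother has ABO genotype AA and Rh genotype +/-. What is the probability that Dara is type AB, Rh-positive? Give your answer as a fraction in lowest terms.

15/32

Dara's father's ABO genotype from BB × BO: 1/2 BB, 1/2 BO.
Crossing each possibility with the mother AA and summing P(type AB): 1/2·1 + 1/2·1/2 = 3/4.
Similarly for Rh via the father's Rh distribution: P(Rh+) = 5/8.
Independent loci: 3/4 × 5/8 = 15/32.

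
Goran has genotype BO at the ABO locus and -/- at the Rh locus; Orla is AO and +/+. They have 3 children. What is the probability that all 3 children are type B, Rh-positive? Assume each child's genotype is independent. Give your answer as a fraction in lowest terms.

ABO cross BO × AO → 1/4 O, 1/4 A, 1/4 B, 1/4 AB.
Rh cross -/- × +/+ → 1 Rh+; so P(type B, Rh-positive) = 1/4 × 1 = 1/4 per child.
All 3 independent: (1/4)^3 = 1/64.

1/64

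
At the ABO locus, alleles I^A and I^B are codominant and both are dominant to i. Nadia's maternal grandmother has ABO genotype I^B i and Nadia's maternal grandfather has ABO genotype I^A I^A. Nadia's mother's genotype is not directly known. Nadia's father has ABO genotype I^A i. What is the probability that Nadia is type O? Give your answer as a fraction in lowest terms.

1/8

Nadia's mother's ABO genotype from I^B i × I^A I^A: 1/2 I^A I^B, 1/2 I^A i.
Crossing each possibility with the father I^A i and summing P(type O): 1/2·0 + 1/2·1/4 = 1/8.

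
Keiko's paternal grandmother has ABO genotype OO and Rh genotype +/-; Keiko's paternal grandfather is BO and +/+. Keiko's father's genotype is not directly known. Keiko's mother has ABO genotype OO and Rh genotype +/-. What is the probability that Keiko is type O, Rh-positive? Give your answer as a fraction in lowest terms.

21/32

Keiko's father's ABO genotype from OO × BO: 1/2 BO, 1/2 OO.
Crossing each possibility with the mother OO and summing P(type O): 1/2·1/2 + 1/2·1 = 3/4.
Similarly for Rh via the father's Rh distribution: P(Rh+) = 7/8.
Independent loci: 3/4 × 7/8 = 21/32.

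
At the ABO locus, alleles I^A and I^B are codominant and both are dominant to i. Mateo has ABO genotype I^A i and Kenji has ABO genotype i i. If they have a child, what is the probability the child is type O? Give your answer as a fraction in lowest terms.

1/2

ABO cross I^A i × i i → offspring phenotypes: 1/2 O, 1/2 A.
So P(type O) = 1/2.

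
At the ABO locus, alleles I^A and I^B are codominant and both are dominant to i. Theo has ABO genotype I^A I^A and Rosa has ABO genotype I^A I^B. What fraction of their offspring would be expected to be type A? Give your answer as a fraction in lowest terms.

ABO cross I^A I^A × I^A I^B → offspring phenotypes: 1/2 A, 1/2 AB.
So P(type A) = 1/2.

1/2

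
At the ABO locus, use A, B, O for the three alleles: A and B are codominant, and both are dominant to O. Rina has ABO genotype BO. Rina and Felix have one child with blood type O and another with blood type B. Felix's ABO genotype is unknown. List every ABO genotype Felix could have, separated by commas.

For each candidate genotype of Felix, check whether crossing it with BO can produce every observed child phenotype.
  AA → possible child types {A, AB} ✗
  AB → possible child types {A, B, AB} ✗
  AO → possible child types {O, A, B, AB} ✓
  BB → possible child types {B} ✗
  BO → possible child types {O, B} ✓
  OO → possible child types {O, B} ✓

AO, BO, OO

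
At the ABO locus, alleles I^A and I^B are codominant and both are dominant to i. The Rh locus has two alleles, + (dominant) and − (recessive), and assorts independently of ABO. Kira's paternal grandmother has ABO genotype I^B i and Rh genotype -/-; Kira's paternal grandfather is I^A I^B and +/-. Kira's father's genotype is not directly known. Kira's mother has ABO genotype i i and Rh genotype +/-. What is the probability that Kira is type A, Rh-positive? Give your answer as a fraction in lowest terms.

Kira's father's ABO genotype from I^B i × I^A I^B: 1/4 I^A I^B, 1/4 I^A i, 1/4 I^B I^B, 1/4 I^B i.
Crossing each possibility with the mother i i and summing P(type A): 1/4·1/2 + 1/4·1/2 + 1/4·0 + 1/4·0 = 1/4.
Similarly for Rh via the father's Rh distribution: P(Rh+) = 5/8.
Independent loci: 1/4 × 5/8 = 5/32.

5/32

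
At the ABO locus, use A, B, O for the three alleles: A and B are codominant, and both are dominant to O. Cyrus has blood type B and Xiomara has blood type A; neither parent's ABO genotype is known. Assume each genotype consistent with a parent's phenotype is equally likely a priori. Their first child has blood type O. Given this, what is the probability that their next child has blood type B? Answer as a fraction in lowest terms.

Possible genotypes: Cyrus ∈ {BB, BO}; Xiomara ∈ {AA, AO}.
Weight each parental genotype pair by prior × P(type-O child):
  BO × AO: posterior weight 1; P(next child type B) = 1/4.
Weighted sum = 1/4.

1/4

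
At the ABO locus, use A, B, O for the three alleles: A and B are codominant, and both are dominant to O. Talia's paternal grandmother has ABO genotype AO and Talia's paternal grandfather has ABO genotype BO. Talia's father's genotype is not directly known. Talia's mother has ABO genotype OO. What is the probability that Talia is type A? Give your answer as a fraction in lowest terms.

Talia's father's ABO genotype from AO × BO: 1/4 AB, 1/4 AO, 1/4 BO, 1/4 OO.
Crossing each possibility with the mother OO and summing P(type A): 1/4·1/2 + 1/4·1/2 + 1/4·0 + 1/4·0 = 1/4.

1/4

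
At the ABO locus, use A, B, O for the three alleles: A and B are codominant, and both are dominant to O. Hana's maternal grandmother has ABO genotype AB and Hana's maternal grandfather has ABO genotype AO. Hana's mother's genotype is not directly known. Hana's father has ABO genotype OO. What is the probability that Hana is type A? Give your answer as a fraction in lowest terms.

1/2

Hana's mother's ABO genotype from AB × AO: 1/4 AA, 1/4 AB, 1/4 AO, 1/4 BO.
Crossing each possibility with the father OO and summing P(type A): 1/4·1 + 1/4·1/2 + 1/4·1/2 + 1/4·0 = 1/2.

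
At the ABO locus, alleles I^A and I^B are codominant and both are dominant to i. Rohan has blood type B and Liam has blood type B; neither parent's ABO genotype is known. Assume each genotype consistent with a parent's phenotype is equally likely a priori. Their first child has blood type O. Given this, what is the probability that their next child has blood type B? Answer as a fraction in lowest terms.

3/4

Possible genotypes: Rohan ∈ {I^B I^B, I^B i}; Liam ∈ {I^B I^B, I^B i}.
Weight each parental genotype pair by prior × P(type-O child):
  I^B i × I^B i: posterior weight 1; P(next child type B) = 3/4.
Weighted sum = 3/4.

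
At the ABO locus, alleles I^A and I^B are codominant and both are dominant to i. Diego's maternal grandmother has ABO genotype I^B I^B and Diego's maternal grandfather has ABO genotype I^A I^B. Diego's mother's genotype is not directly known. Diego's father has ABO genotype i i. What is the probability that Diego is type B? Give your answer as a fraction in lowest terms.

3/4

Diego's mother's ABO genotype from I^B I^B × I^A I^B: 1/2 I^A I^B, 1/2 I^B I^B.
Crossing each possibility with the father i i and summing P(type B): 1/2·1/2 + 1/2·1 = 3/4.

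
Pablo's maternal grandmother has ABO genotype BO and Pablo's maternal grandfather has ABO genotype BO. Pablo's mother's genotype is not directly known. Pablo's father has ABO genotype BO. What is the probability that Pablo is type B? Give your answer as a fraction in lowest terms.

Pablo's mother's ABO genotype from BO × BO: 1/4 BB, 1/2 BO, 1/4 OO.
Crossing each possibility with the father BO and summing P(type B): 1/4·1 + 1/2·3/4 + 1/4·1/2 = 3/4.

3/4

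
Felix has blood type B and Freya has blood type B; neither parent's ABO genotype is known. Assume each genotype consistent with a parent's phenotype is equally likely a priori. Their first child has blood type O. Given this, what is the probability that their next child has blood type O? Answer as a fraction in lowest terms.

1/4

Possible genotypes: Felix ∈ {BB, BO}; Freya ∈ {BB, BO}.
Weight each parental genotype pair by prior × P(type-O child):
  BO × BO: posterior weight 1; P(next child type O) = 1/4.
Weighted sum = 1/4.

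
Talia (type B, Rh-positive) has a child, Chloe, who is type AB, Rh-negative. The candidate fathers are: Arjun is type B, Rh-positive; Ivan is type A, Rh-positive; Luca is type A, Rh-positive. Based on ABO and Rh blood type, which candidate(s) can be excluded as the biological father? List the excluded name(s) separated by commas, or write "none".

Arjun

A candidate is excluded only if no genotype consistent with his phenotype could produce a type AB, Rh-negative child with a type B, Rh-positive mother.
Arjun (type B, Rh+): no genotype consistent with that phenotype can produce a type-AB Rh- child with a type-B mother.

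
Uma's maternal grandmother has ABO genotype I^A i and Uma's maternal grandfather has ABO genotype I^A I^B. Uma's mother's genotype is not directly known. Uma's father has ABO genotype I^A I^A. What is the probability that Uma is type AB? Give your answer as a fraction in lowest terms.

1/4

Uma's mother's ABO genotype from I^A i × I^A I^B: 1/4 I^A I^A, 1/4 I^A I^B, 1/4 I^A i, 1/4 I^B i.
Crossing each possibility with the father I^A I^A and summing P(type AB): 1/4·0 + 1/4·1/2 + 1/4·0 + 1/4·1/2 = 1/4.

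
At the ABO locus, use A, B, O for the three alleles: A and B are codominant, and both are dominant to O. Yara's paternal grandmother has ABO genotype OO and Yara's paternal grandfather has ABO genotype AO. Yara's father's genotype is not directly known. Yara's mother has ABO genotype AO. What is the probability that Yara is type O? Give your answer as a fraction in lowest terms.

3/8

Yara's father's ABO genotype from OO × AO: 1/2 AO, 1/2 OO.
Crossing each possibility with the mother AO and summing P(type O): 1/2·1/4 + 1/2·1/2 = 3/8.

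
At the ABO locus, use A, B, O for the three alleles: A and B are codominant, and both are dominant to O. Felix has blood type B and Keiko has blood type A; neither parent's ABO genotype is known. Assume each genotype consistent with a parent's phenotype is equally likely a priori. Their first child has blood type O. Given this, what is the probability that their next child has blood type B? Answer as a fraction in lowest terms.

Possible genotypes: Felix ∈ {BB, BO}; Keiko ∈ {AA, AO}.
Weight each parental genotype pair by prior × P(type-O child):
  BO × AO: posterior weight 1; P(next child type B) = 1/4.
Weighted sum = 1/4.

1/4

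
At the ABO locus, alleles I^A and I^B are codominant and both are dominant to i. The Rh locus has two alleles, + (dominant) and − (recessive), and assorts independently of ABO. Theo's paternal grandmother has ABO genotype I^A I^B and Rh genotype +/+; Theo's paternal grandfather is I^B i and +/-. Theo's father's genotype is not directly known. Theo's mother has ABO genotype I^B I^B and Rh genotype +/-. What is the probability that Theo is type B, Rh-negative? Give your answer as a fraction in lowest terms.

3/32

Theo's father's ABO genotype from I^A I^B × I^B i: 1/4 I^A I^B, 1/4 I^A i, 1/4 I^B I^B, 1/4 I^B i.
Crossing each possibility with the mother I^B I^B and summing P(type B): 1/4·1/2 + 1/4·1/2 + 1/4·1 + 1/4·1 = 3/4.
Similarly for Rh via the father's Rh distribution: P(Rh-) = 1/8.
Independent loci: 3/4 × 1/8 = 3/32.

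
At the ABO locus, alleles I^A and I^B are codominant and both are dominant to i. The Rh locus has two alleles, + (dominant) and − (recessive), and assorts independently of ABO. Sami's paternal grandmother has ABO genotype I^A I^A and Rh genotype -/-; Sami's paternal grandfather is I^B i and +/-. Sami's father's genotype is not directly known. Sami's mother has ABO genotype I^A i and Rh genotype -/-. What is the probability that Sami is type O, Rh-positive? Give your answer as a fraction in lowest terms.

Sami's father's ABO genotype from I^A I^A × I^B i: 1/2 I^A I^B, 1/2 I^A i.
Crossing each possibility with the mother I^A i and summing P(type O): 1/2·0 + 1/2·1/4 = 1/8.
Similarly for Rh via the father's Rh distribution: P(Rh+) = 1/4.
Independent loci: 1/8 × 1/4 = 1/32.

1/32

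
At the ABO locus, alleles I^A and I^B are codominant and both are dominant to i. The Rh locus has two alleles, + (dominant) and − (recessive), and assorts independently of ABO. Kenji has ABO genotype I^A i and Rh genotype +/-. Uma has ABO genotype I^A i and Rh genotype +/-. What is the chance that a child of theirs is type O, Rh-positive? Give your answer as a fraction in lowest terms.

ABO cross I^A i × I^A i → offspring phenotypes: 1/4 O, 3/4 A.
Rh cross +/- × +/- → 3/4 Rh+, 1/4 Rh-.
Independent loci: P(type O, Rh-positive) = 1/4 × 3/4 = 3/16.

3/16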